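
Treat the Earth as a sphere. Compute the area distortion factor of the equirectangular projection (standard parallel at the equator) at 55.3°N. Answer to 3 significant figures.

1.76

In the plate carrée (x = Rλ, y = Rφ), meridians are true-scale (h = 1) and parallels are stretched by k = sec φ.
Areal scale = h·k = 1 × sec φ; at 55.3°, h = 1.000, k = 1.757, so h·k = 1.757.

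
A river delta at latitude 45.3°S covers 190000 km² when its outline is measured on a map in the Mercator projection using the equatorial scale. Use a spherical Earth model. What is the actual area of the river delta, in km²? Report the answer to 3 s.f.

The Mercator projection is conformal; its linear scale factor is the same in every direction and equals sec φ = 1/cos φ.
Areal scale = k² = sec²φ = 1/cos²(45.3°) = 1/0.7034² = 2.021.
True area = apparent / (areal scale) = 190000 / 2.021 ≈ 94000 km².

94000 km²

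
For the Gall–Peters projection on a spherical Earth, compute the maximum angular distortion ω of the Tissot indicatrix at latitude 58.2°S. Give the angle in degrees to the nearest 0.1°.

33.2°

Gall–Peters is a cylindrical equal-area projection with standard parallels at ±45°. Cylindrical equal-area (φ₀ = 45°): h = cos φ / cos 45° along meridians, k = cos 45° / cos φ along parallels; h·k = 1.
At 58.2°: h = 0.7452, k = 1.342; principal scales a = 1.342, b = 0.7452.
sin(ω/2) = (a − b)/(a + b) = 0.5966/2.087 = 0.2859, so ω = 2 arcsin(0.2859) ≈ 33.2°.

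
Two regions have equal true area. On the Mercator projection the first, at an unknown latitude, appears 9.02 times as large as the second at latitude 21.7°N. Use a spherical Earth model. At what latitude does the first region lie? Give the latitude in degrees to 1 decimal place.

For equal true areas on Mercator, apparent areas scale as sec²φ, so the ratio is cos²φ₂ / cos²φ₁.
cos²φ₂ / cos²φ₁ = 9.02  ⇒  cos φ₁ = cos 21.7° / √9.02 = 0.9291/3.003 = 0.3094.
φ₁ = arccos(0.3094) ≈ 72.0°.

72.0°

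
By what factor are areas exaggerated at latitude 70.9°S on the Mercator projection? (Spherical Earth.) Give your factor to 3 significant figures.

9.34

Mercator is conformal, so the point scale is isotropic: h = k = sec φ = 1/cos φ.
Areal scale = k² = sec²φ = 1/cos²(70.9°) = 1/0.3272² = 9.340.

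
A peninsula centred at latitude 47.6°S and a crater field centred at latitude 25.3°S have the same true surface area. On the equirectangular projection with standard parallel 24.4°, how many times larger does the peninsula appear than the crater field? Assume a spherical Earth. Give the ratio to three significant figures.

1.34

The equidistant cylindrical projection with φ₀ = 24.4° has h = 1 (meridians true) and k = cos φ₀ / cos φ along parallels.
Areal scale at 47.6°: h·k = 1.000 × 1.351 = 1.351.
Areal scale at 25.3°: h·k = 1.000 × 1.007 = 1.007.
Ratio = 1.351/1.007 ≈ 1.34.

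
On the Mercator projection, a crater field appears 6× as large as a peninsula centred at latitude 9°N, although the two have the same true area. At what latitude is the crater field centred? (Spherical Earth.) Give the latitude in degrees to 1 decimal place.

On Mercator, (apparent₁)/(apparent₂) = sec²φ₁ / sec²φ₂ when true areas are equal.
cos²φ₂ / cos²φ₁ = 6  ⇒  cos φ₁ = cos 9° / √6 = 0.9877/2.449 = 0.4032.
φ₁ = arccos(0.4032) ≈ 66.2°.

66.2°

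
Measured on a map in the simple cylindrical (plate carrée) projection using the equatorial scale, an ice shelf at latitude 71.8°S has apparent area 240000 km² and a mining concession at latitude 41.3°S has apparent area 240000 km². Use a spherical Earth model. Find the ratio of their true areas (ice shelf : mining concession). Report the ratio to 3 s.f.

0.416

On the plate carrée, areal scale = h·k = 1 × sec φ, so true area = apparent × cos φ.
True area of ice shelf: 240000 × cos(71.8°) = 240000 × 0.3123 = 74960 km².
True area of mining concession: 240000 × cos(41.3°) = 240000 × 0.7513 = 180300 km².
Ratio = 74960 / 180300 ≈ 0.416.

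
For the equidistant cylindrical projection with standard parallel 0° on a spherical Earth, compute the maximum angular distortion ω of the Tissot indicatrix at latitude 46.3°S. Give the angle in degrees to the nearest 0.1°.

21.1°

In the plate carrée (x = Rλ, y = Rφ), meridians are true-scale (h = 1) and parallels are stretched by k = sec φ.
At 46.3°: h = 1.000, k = 1.447; principal scales a = 1.447, b = 1.000.
sin(ω/2) = (a − b)/(a + b) = 0.4474/2.447 = 0.1828, so ω = 2 arcsin(0.1828) ≈ 21.1°.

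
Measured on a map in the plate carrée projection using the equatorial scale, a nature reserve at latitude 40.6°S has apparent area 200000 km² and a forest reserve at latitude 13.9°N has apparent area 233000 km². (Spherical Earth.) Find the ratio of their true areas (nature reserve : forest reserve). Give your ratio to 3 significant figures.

Plate carrée has h = 1 and k = sec φ, giving areal scale sec φ; true area = (apparent area) · cos φ.
True area of nature reserve: 200000 × cos(40.6°) = 200000 × 0.7593 = 151900 km².
True area of forest reserve: 233000 × cos(13.9°) = 233000 × 0.9707 = 226200 km².
Ratio = 151900 / 226200 ≈ 0.671.

0.671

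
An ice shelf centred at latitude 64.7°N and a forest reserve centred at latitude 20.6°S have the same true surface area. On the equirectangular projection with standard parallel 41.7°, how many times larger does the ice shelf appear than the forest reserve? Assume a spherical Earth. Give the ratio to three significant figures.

In the equirectangular projection with standard parallel φ₀ = 41.7° (x = Rλ cos φ₀, y = Rφ), meridians are true-scale (h = 1) and the parallel scale is k = cos φ₀ / cos φ.
Areal scale at 64.7°: h·k = 1.000 × 1.747 = 1.747.
Areal scale at 20.6°: h·k = 1.000 × 0.7976 = 0.7976.
Ratio = 1.747/0.7976 ≈ 2.19.

2.19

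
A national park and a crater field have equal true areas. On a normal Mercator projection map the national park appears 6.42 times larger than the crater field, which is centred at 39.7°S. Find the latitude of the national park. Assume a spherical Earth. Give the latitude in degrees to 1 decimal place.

72.3°

On Mercator, (apparent₁)/(apparent₂) = sec²φ₁ / sec²φ₂ when true areas are equal.
cos²φ₂ / cos²φ₁ = 6.42  ⇒  cos φ₁ = cos 39.7° / √6.42 = 0.7694/2.534 = 0.3037.
φ₁ = arccos(0.3037) ≈ 72.3°.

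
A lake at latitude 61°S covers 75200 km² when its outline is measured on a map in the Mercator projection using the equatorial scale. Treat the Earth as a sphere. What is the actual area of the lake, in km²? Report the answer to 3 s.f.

The Mercator projection is conformal; its linear scale factor is the same in every direction and equals sec φ = 1/cos φ.
Areal scale = k² = sec²φ = 1/cos²(61°) = 1/0.4848² = 4.255.
True area = apparent / (areal scale) = 75200 / 4.255 ≈ 17700 km².

17700 km²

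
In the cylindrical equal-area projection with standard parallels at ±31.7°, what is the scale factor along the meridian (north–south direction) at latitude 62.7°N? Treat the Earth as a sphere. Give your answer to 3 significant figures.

Cylindrical equal-area (φ₀ = 31.7°): h = cos φ / cos 31.7° along meridians, k = cos 31.7° / cos φ along parallels; h·k = 1.
h = cos 62.7° / cos 31.7° = 0.4586/0.8508 = 0.5391.

0.539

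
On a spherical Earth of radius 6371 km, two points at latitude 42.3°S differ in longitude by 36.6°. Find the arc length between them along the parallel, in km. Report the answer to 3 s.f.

3010 km

Arc length along a parallel = R cos φ · Δλ (with Δλ in radians).
= 6371 × cos 42.3° × (36.6° × π/180) = 6371 × 0.7396 × 0.6388 ≈ 3010 km.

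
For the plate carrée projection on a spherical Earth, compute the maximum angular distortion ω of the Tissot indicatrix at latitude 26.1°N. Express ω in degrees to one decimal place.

6.2°

In the plate carrée (x = Rλ, y = Rφ), meridians are true-scale (h = 1) and parallels are stretched by k = sec φ.
At 26.1°: h = 1.000, k = 1.114; principal scales a = 1.114, b = 1.000.
sin(ω/2) = (a − b)/(a + b) = 0.1136/2.114 = 0.05373, so ω = 2 arcsin(0.05373) ≈ 6.2°.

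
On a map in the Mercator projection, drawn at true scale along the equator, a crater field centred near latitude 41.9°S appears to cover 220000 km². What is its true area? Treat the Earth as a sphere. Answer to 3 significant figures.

For Mercator, h = k = sec φ (a conformal cylindrical projection has a single point scale, 1/cos φ).
Areal scale = k² = sec²φ = 1/cos²(41.9°) = 1/0.7443² = 1.805.
True area = apparent / (areal scale) = 220000 / 1.805 ≈ 122000 km².

122000 km²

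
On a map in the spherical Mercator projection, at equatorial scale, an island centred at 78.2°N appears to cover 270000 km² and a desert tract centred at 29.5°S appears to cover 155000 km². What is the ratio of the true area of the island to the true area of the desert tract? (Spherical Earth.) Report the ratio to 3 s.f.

Mercator's areal exaggeration is sec²φ; hence true area = (apparent area) · cos²φ.
True area of island: 270000 × cos²(78.2°) = 270000 × 0.04182 = 11290 km².
True area of desert tract: 155000 × cos²(29.5°) = 155000 × 0.7575 = 117400 km².
Ratio = 11290 / 117400 ≈ 0.0962.

0.0962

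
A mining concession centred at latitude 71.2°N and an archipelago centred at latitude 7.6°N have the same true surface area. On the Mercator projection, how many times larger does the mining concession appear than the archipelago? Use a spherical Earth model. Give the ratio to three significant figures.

Mercator is conformal with k = sec φ, so areal scale = k² = sec²φ.
At 71.2°: sec²(71.2°) = 1/0.3223² = 9.629.
At 7.6°: sec²(7.6°) = 1/0.9912² = 1.018.
Ratio = 9.629/1.018 = cos²(7.6°)/cos²(71.2°) ≈ 9.46.

9.46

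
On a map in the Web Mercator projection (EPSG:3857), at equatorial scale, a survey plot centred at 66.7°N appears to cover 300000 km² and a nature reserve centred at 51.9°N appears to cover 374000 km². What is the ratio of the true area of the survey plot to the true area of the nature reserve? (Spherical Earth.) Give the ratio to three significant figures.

0.330

Since Mercator area scale is 1/cos²φ, the true area equals the apparent area multiplied by cos²φ.
True area of survey plot: 300000 × cos²(66.7°) = 300000 × 0.1565 = 46940 km².
True area of nature reserve: 374000 × cos²(51.9°) = 374000 × 0.3807 = 142400 km².
Ratio = 46940 / 142400 ≈ 0.330.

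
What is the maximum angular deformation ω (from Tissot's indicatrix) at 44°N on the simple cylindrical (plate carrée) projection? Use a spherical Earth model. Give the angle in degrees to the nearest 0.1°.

18.8°

Plate carrée maps x = Rλ, y = Rφ. The meridian scale is h = 1 and the parallel scale is k = 1/cos φ = sec φ.
At 44°: h = 1.000, k = 1.390; principal scales a = 1.390, b = 1.000.
sin(ω/2) = (a − b)/(a + b) = 0.3902/2.390 = 0.1632, so ω = 2 arcsin(0.1632) ≈ 18.8°.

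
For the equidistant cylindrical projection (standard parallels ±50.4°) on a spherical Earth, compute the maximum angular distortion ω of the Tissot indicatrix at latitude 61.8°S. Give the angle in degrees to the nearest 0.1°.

In the equirectangular projection with standard parallel φ₀ = 50.4° (x = Rλ cos φ₀, y = Rφ), meridians are true-scale (h = 1) and the parallel scale is k = cos φ₀ / cos φ.
At 61.8°: h = 1.000, k = 1.349; principal scales a = 1.349, b = 1.000.
sin(ω/2) = (a − b)/(a + b) = 0.3489/2.349 = 0.1485, so ω = 2 arcsin(0.1485) ≈ 17.1°.

17.1°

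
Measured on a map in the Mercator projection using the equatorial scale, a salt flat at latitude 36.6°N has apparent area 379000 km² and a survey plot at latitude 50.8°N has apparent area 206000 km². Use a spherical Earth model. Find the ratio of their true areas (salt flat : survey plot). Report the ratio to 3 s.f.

On Mercator the areal scale is sec²φ, so true area = apparent × cos²φ.
True area of salt flat: 379000 × cos²(36.6°) = 379000 × 0.6445 = 244300 km².
True area of survey plot: 206000 × cos²(50.8°) = 206000 × 0.3995 = 82290 km².
Ratio = 244300 / 82290 ≈ 2.97.

2.97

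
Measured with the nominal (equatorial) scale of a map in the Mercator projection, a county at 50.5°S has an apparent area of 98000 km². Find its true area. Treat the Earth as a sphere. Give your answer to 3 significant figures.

39700 km²

For Mercator, h = k = sec φ (a conformal cylindrical projection has a single point scale, 1/cos φ).
Areal scale = k² = sec²φ = 1/cos²(50.5°) = 1/0.6361² = 2.472.
True area = apparent / (areal scale) = 98000 / 2.472 ≈ 39700 km².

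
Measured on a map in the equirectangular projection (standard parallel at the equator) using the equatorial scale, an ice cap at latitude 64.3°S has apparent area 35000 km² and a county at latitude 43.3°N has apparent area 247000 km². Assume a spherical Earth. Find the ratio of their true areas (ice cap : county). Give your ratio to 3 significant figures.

On the plate carrée, areal scale = h·k = 1 × sec φ, so true area = apparent × cos φ.
True area of ice cap: 35000 × cos(64.3°) = 35000 × 0.4337 = 15180 km².
True area of county: 247000 × cos(43.3°) = 247000 × 0.7278 = 179800 km².
Ratio = 15180 / 179800 ≈ 0.0844.

0.0844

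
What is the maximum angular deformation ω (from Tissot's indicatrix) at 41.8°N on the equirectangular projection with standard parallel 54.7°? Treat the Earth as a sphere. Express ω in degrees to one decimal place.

14.6°

The equidistant cylindrical projection with φ₀ = 54.7° has h = 1 (meridians true) and k = cos φ₀ / cos φ along parallels.
At 41.8°: h = 1.000, k = 0.7752; principal scales a = 1.000, b = 0.7752.
sin(ω/2) = (a − b)/(a + b) = 0.2248/1.775 = 0.1267, so ω = 2 arcsin(0.1267) ≈ 14.6°.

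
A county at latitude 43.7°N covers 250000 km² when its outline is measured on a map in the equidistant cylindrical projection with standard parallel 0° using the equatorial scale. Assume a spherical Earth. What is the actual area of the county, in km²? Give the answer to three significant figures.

Plate carrée maps x = Rλ, y = Rφ. The meridian scale is h = 1 and the parallel scale is k = 1/cos φ = sec φ.
Areal scale = h·k = 1 × sec φ; at 43.7°, h = 1.000, k = 1.383, so h·k = 1.383.
True area = apparent / (areal scale) = 250000 / 1.383 ≈ 181000 km².

181000 km²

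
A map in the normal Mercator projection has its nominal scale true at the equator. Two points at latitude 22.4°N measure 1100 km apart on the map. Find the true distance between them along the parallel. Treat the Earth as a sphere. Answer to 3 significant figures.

For Mercator, h = k = sec φ (a conformal cylindrical projection has a single point scale, 1/cos φ).
Along the parallel at 22.4°, map distances are exaggerated by k = sec 22.4° = 1.082.
True distance = 1100 / 1.082 = 1100 × cos 22.4° ≈ 1020 km.

1020 km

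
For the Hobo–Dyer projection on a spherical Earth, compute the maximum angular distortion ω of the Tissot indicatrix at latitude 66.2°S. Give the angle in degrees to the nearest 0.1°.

Hobo–Dyer is a cylindrical equal-area projection with standard parallels at ±37.5°. A cylindrical equal-area projection with standard parallel φ₀ has meridian scale h = cos φ / cos φ₀ and parallel scale k = cos φ₀ / cos φ (so areas are preserved, h·k = 1).
At 66.2°: h = 0.5087, k = 1.966; principal scales a = 1.966, b = 0.5087.
sin(ω/2) = (a − b)/(a + b) = 1.457/2.475 = 0.5889, so ω = 2 arcsin(0.5889) ≈ 72.2°.

72.2°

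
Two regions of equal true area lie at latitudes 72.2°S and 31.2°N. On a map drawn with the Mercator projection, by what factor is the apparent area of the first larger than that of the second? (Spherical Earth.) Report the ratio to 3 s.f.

7.83

Mercator is conformal with k = sec φ, so areal scale = k² = sec²φ.
At 72.2°: sec²(72.2°) = 1/0.3057² = 10.70.
At 31.2°: sec²(31.2°) = 1/0.8554² = 1.367.
Ratio = 10.70/1.367 = cos²(31.2°)/cos²(72.2°) ≈ 7.83.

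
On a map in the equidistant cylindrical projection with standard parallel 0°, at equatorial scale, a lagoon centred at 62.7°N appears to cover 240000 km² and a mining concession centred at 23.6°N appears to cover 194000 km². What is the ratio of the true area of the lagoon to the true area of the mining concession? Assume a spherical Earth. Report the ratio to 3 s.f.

0.619

Plate carrée has h = 1 and k = sec φ, giving areal scale sec φ; true area = (apparent area) · cos φ.
True area of lagoon: 240000 × cos(62.7°) = 240000 × 0.4586 = 110100 km².
True area of mining concession: 194000 × cos(23.6°) = 194000 × 0.9164 = 177800 km².
Ratio = 110100 / 177800 ≈ 0.619.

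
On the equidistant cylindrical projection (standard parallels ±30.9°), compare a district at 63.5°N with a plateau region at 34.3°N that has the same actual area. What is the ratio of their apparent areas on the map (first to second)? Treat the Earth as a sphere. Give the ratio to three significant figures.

The equidistant cylindrical projection with φ₀ = 30.9° has h = 1 (meridians true) and k = cos φ₀ / cos φ along parallels.
Areal scale at 63.5°: h·k = 1.000 × 1.923 = 1.923.
Areal scale at 34.3°: h·k = 1.000 × 1.039 = 1.039.
Ratio = 1.923/1.039 ≈ 1.85.

1.85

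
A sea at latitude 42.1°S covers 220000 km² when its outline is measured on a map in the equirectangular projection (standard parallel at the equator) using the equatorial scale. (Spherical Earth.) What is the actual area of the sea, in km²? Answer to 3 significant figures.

In the plate carrée (x = Rλ, y = Rφ), meridians are true-scale (h = 1) and parallels are stretched by k = sec φ.
Areal scale = h·k = 1 × sec φ; at 42.1°, h = 1.000, k = 1.348, so h·k = 1.348.
True area = apparent / (areal scale) = 220000 / 1.348 ≈ 163000 km².

163000 km²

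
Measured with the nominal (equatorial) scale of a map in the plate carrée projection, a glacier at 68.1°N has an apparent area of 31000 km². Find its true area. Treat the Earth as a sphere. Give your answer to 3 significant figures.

11600 km²

In the plate carrée (x = Rλ, y = Rφ), meridians are true-scale (h = 1) and parallels are stretched by k = sec φ.
Areal scale = h·k = 1 × sec φ; at 68.1°, h = 1.000, k = 2.681, so h·k = 2.681.
True area = apparent / (areal scale) = 31000 / 2.681 ≈ 11600 km².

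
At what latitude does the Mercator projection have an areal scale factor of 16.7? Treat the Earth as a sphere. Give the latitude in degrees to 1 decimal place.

Mercator areal scale is sec²φ.
sec²φ = 16.7  ⇒  cos²φ = 0.05988  ⇒  cos φ = 0.2447.
φ = arccos(0.2447) ≈ 75.8°.

75.8°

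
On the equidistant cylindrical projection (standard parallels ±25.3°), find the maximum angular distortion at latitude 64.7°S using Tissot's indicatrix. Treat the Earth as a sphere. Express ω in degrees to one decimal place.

42.0°

In the equirectangular projection with standard parallel φ₀ = 25.3° (x = Rλ cos φ₀, y = Rφ), meridians are true-scale (h = 1) and the parallel scale is k = cos φ₀ / cos φ.
At 64.7°: h = 1.000, k = 2.116; principal scales a = 2.116, b = 1.000.
sin(ω/2) = (a − b)/(a + b) = 1.116/3.116 = 0.3581, so ω = 2 arcsin(0.3581) ≈ 42.0°.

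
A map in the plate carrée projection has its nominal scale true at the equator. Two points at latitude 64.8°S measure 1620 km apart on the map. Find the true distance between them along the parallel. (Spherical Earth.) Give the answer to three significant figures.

690 km

In the plate carrée (x = Rλ, y = Rφ), meridians are true-scale (h = 1) and parallels are stretched by k = sec φ.
Along the parallel at 64.8°, map distances are exaggerated by k = sec 64.8° = 2.349.
True distance = 1620 / 2.349 = 1620 × cos 64.8° ≈ 690 km.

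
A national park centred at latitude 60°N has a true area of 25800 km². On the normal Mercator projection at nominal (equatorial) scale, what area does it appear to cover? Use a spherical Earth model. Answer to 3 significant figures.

103000 km²

Mercator is conformal, so the point scale is isotropic: h = k = sec φ = 1/cos φ.
Areal scale = k² = sec²φ = 1/cos²(60°) = 1/0.5000² = 4.000.
Apparent area = 25800 × 4.000 ≈ 103000 km².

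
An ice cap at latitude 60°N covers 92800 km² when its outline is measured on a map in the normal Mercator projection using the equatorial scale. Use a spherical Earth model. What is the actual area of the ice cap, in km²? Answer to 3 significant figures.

23200 km²

For Mercator, h = k = sec φ (a conformal cylindrical projection has a single point scale, 1/cos φ).
Areal scale = k² = sec²φ = 1/cos²(60°) = 1/0.5000² = 4.000.
True area = apparent / (areal scale) = 92800 / 4.000 ≈ 23200 km².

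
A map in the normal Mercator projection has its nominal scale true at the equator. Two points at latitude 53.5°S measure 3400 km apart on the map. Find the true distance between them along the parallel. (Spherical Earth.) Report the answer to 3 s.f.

Mercator is conformal, so the point scale is isotropic: h = k = sec φ = 1/cos φ.
Along the parallel at 53.5°, map distances are exaggerated by k = sec 53.5° = 1.681.
True distance = 3400 / 1.681 = 3400 × cos 53.5° ≈ 2020 km.

2020 km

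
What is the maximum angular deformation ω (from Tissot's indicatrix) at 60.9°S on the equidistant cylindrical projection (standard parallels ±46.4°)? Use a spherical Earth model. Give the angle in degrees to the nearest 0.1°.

In the equirectangular projection with standard parallel φ₀ = 46.4° (x = Rλ cos φ₀, y = Rφ), meridians are true-scale (h = 1) and the parallel scale is k = cos φ₀ / cos φ.
At 60.9°: h = 1.000, k = 1.418; principal scales a = 1.418, b = 1.000.
sin(ω/2) = (a − b)/(a + b) = 0.4180/2.418 = 0.1729, so ω = 2 arcsin(0.1729) ≈ 19.9°.

19.9°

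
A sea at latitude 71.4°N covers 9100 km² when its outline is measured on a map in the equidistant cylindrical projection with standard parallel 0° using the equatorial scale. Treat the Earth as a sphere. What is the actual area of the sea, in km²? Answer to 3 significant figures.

2900 km²

In the plate carrée (x = Rλ, y = Rφ), meridians are true-scale (h = 1) and parallels are stretched by k = sec φ.
Areal scale = h·k = 1 × sec φ; at 71.4°, h = 1.000, k = 3.135, so h·k = 3.135.
True area = apparent / (areal scale) = 9100 / 3.135 ≈ 2900 km².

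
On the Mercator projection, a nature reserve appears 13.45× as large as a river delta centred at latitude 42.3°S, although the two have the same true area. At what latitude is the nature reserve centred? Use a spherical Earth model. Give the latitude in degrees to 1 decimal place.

78.4°

For equal true areas on Mercator, apparent areas scale as sec²φ, so the ratio is cos²φ₂ / cos²φ₁.
cos²φ₂ / cos²φ₁ = 13.45  ⇒  cos φ₁ = cos 42.3° / √13.45 = 0.7396/3.667 = 0.2017.
φ₁ = arccos(0.2017) ≈ 78.4°.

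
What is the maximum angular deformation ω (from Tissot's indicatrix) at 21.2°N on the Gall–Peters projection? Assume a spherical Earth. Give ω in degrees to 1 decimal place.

31.3°

Gall–Peters is a cylindrical equal-area projection with standard parallels at ±45°. Cylindrical equal-area (φ₀ = 45°): h = cos φ / cos 45° along meridians, k = cos 45° / cos φ along parallels; h·k = 1.
At 21.2°: h = 1.319, k = 0.7584; principal scales a = 1.319, b = 0.7584.
sin(ω/2) = (a − b)/(a + b) = 0.5601/2.077 = 0.2697, so ω = 2 arcsin(0.2697) ≈ 31.3°.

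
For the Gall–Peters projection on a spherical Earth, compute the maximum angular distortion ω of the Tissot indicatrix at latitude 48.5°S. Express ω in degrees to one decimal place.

Gall–Peters is a cylindrical equal-area projection with standard parallels at ±45°. Cylindrical equal-area (φ₀ = 45°): h = cos φ / cos 45° along meridians, k = cos 45° / cos φ along parallels; h·k = 1.
At 48.5°: h = 0.9371, k = 1.067; principal scales a = 1.067, b = 0.9371.
sin(ω/2) = (a − b)/(a + b) = 0.1301/2.004 = 0.06489, so ω = 2 arcsin(0.06489) ≈ 7.4°.

7.4°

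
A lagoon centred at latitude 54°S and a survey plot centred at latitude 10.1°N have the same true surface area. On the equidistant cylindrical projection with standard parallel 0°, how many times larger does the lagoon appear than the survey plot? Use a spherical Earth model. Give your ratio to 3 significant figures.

For the equirectangular projection with φ₀ = 0 (plate carrée), h = 1 along meridians and k = sec φ along parallels.
Areal scale at 54°: h·k = 1.000 × 1.701 = 1.701.
Areal scale at 10.1°: h·k = 1.000 × 1.016 = 1.016.
Ratio = 1.701/1.016 ≈ 1.67.

1.67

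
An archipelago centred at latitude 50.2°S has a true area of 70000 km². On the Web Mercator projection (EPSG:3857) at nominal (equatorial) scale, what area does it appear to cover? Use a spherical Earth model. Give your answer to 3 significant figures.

171000 km²

The Mercator projection is conformal; its linear scale factor is the same in every direction and equals sec φ = 1/cos φ.
Areal scale = k² = sec²φ = 1/cos²(50.2°) = 1/0.6401² = 2.441.
Apparent area = 70000 × 2.441 ≈ 171000 km².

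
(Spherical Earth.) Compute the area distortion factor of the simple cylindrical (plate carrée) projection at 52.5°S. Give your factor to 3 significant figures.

In the plate carrée (x = Rλ, y = Rφ), meridians are true-scale (h = 1) and parallels are stretched by k = sec φ.
Areal scale = h·k = 1 × sec φ; at 52.5°, h = 1.000, k = 1.643, so h·k = 1.643.

1.64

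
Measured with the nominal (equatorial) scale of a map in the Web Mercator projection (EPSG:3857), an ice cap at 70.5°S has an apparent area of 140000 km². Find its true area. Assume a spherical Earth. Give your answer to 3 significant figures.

The Mercator projection is conformal; its linear scale factor is the same in every direction and equals sec φ = 1/cos φ.
Areal scale = k² = sec²φ = 1/cos²(70.5°) = 1/0.3338² = 8.974.
True area = apparent / (areal scale) = 140000 / 8.974 ≈ 15600 km².

15600 km²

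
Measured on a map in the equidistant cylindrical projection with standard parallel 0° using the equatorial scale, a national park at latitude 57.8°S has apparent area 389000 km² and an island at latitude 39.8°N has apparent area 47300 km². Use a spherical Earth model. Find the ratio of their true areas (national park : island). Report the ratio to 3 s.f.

5.70

On the plate carrée, areal scale = h·k = 1 × sec φ, so true area = apparent × cos φ.
True area of national park: 389000 × cos(57.8°) = 389000 × 0.5329 = 207300 km².
True area of island: 47300 × cos(39.8°) = 47300 × 0.7683 = 36340 km².
Ratio = 207300 / 36340 ≈ 5.70.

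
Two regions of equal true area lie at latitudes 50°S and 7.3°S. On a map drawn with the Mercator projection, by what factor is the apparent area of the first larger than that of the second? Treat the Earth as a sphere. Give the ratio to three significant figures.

On Mercator, area is exaggerated by sec²φ = 1/cos²φ.
At 50°: sec²(50°) = 1/0.6428² = 2.420.
At 7.3°: sec²(7.3°) = 1/0.9919² = 1.016.
Ratio = 2.420/1.016 = cos²(7.3°)/cos²(50°) ≈ 2.38.

2.38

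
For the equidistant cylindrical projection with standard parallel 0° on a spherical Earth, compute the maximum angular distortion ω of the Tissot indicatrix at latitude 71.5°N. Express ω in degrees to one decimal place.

62.4°

Plate carrée maps x = Rλ, y = Rφ. The meridian scale is h = 1 and the parallel scale is k = 1/cos φ = sec φ.
At 71.5°: h = 1.000, k = 3.152; principal scales a = 3.152, b = 1.000.
sin(ω/2) = (a − b)/(a + b) = 2.152/4.152 = 0.5183, so ω = 2 arcsin(0.5183) ≈ 62.4°.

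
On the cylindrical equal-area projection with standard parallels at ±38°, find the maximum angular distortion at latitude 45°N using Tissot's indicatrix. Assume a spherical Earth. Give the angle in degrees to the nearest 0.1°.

For cylindrical equal-area with standard parallel φ₀, h = cos φ / cos φ₀ and k = cos φ₀ / cos φ, so h·k = 1.
At 45°: h = 0.8973, k = 1.114; principal scales a = 1.114, b = 0.8973.
sin(ω/2) = (a − b)/(a + b) = 0.2171/2.012 = 0.1079, so ω = 2 arcsin(0.1079) ≈ 12.4°.

12.4°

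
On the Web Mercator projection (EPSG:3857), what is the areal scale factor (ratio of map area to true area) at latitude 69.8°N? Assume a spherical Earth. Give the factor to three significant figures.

8.39

The Mercator projection is conformal; its linear scale factor is the same in every direction and equals sec φ = 1/cos φ.
Areal scale = k² = sec²φ = 1/cos²(69.8°) = 1/0.3453² = 8.387.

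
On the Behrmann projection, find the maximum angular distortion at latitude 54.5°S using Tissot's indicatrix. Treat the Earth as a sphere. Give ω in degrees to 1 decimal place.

44.6°

The Behrmann projection is cylindrical equal-area with φ₀ = 30°. For cylindrical equal-area with standard parallel φ₀, h = cos φ / cos φ₀ and k = cos φ₀ / cos φ, so h·k = 1.
At 54.5°: h = 0.6705, k = 1.491; principal scales a = 1.491, b = 0.6705.
sin(ω/2) = (a − b)/(a + b) = 0.8208/2.162 = 0.3797, so ω = 2 arcsin(0.3797) ≈ 44.6°.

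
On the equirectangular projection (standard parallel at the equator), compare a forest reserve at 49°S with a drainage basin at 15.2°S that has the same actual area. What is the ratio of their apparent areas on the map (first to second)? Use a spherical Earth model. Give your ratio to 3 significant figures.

1.47

In the plate carrée (x = Rλ, y = Rφ), meridians are true-scale (h = 1) and parallels are stretched by k = sec φ.
Areal scale at 49°: h·k = 1.000 × 1.524 = 1.524.
Areal scale at 15.2°: h·k = 1.000 × 1.036 = 1.036.
Ratio = 1.524/1.036 ≈ 1.47.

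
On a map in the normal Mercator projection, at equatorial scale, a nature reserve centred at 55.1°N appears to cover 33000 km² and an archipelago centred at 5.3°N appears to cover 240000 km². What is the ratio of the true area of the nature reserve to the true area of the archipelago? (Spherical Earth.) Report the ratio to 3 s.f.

On Mercator the areal scale is sec²φ, so true area = apparent × cos²φ.
True area of nature reserve: 33000 × cos²(55.1°) = 33000 × 0.3274 = 10800 km².
True area of archipelago: 240000 × cos²(5.3°) = 240000 × 0.9915 = 238000 km².
Ratio = 10800 / 238000 ≈ 0.0454.

0.0454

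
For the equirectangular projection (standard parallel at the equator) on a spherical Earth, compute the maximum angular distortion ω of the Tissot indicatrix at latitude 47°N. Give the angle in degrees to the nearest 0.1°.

Plate carrée maps x = Rλ, y = Rφ. The meridian scale is h = 1 and the parallel scale is k = 1/cos φ = sec φ.
At 47°: h = 1.000, k = 1.466; principal scales a = 1.466, b = 1.000.
sin(ω/2) = (a − b)/(a + b) = 0.4663/2.466 = 0.1891, so ω = 2 arcsin(0.1891) ≈ 21.8°.

21.8°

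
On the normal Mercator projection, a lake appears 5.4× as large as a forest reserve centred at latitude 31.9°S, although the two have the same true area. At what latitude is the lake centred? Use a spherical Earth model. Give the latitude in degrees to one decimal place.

68.6°

For equal true areas on Mercator, apparent areas scale as sec²φ, so the ratio is cos²φ₂ / cos²φ₁.
cos²φ₂ / cos²φ₁ = 5.4  ⇒  cos φ₁ = cos 31.9° / √5.4 = 0.8490/2.324 = 0.3653.
φ₁ = arccos(0.3653) ≈ 68.6°.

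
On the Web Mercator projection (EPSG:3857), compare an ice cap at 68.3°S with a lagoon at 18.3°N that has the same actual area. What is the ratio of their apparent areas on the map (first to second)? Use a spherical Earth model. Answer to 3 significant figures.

6.59

Mercator is conformal with k = sec φ, so areal scale = k² = sec²φ.
At 68.3°: sec²(68.3°) = 1/0.3697² = 7.315.
At 18.3°: sec²(18.3°) = 1/0.9494² = 1.109.
Ratio = 7.315/1.109 = cos²(18.3°)/cos²(68.3°) ≈ 6.59.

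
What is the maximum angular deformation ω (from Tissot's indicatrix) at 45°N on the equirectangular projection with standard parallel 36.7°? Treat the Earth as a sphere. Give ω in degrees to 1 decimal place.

7.2°

In the equirectangular projection with standard parallel φ₀ = 36.7° (x = Rλ cos φ₀, y = Rφ), meridians are true-scale (h = 1) and the parallel scale is k = cos φ₀ / cos φ.
At 45°: h = 1.000, k = 1.134; principal scales a = 1.134, b = 1.000.
sin(ω/2) = (a − b)/(a + b) = 0.1339/2.134 = 0.06274, so ω = 2 arcsin(0.06274) ≈ 7.2°.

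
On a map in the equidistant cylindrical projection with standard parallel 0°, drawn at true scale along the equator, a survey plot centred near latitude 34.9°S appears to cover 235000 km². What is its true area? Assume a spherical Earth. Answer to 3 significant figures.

Plate carrée maps x = Rλ, y = Rφ. The meridian scale is h = 1 and the parallel scale is k = 1/cos φ = sec φ.
Areal scale = h·k = 1 × sec φ; at 34.9°, h = 1.000, k = 1.219, so h·k = 1.219.
True area = apparent / (areal scale) = 235000 / 1.219 ≈ 193000 km².

193000 km²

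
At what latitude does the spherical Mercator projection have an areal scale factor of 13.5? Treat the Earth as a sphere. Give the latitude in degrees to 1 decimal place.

74.2°

Mercator areal scale is sec²φ.
sec²φ = 13.5  ⇒  cos²φ = 0.07407  ⇒  cos φ = 0.2722.
φ = arccos(0.2722) ≈ 74.2°.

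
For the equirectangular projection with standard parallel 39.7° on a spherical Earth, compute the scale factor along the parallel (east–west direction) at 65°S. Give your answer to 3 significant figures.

The equidistant cylindrical projection with φ₀ = 39.7° has h = 1 (meridians true) and k = cos φ₀ / cos φ along parallels.
k = cos 39.7° / cos 65° = 0.7694/0.4226 = 1.821.

1.82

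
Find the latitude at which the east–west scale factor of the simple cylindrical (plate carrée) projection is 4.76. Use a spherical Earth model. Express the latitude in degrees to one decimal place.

Plate carrée: h = 1, k = sec φ along parallels.
sec φ = 4.76  ⇒  cos φ = 0.2101  ⇒  φ ≈ 77.9°.

77.9°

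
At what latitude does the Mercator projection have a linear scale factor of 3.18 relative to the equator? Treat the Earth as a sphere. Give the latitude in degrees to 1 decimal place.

71.7°

Mercator scale is k = sec φ = 1/cos φ.
1/cos φ = 3.18  ⇒  cos φ = 0.3145  ⇒  φ = arccos(0.3145) ≈ 71.7°.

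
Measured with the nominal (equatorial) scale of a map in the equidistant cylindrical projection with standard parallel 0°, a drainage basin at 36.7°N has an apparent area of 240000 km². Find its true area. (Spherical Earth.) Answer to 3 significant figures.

For the equirectangular projection with φ₀ = 0 (plate carrée), h = 1 along meridians and k = sec φ along parallels.
Areal scale = h·k = 1 × sec φ; at 36.7°, h = 1.000, k = 1.247, so h·k = 1.247.
True area = apparent / (areal scale) = 240000 / 1.247 ≈ 192000 km².

192000 km²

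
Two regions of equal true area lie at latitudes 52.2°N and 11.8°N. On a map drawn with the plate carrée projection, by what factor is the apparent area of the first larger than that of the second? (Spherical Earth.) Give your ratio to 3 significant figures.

In the plate carrée (x = Rλ, y = Rφ), meridians are true-scale (h = 1) and parallels are stretched by k = sec φ.
Areal scale at 52.2°: h·k = 1.000 × 1.632 = 1.632.
Areal scale at 11.8°: h·k = 1.000 × 1.022 = 1.022.
Ratio = 1.632/1.022 ≈ 1.60.

1.60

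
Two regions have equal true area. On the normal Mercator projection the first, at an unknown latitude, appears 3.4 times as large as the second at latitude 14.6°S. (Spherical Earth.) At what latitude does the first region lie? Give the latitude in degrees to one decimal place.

On Mercator, (apparent₁)/(apparent₂) = sec²φ₁ / sec²φ₂ when true areas are equal.
cos²φ₂ / cos²φ₁ = 3.4  ⇒  cos φ₁ = cos 14.6° / √3.4 = 0.9677/1.844 = 0.5248.
φ₁ = arccos(0.5248) ≈ 58.3°.

58.3°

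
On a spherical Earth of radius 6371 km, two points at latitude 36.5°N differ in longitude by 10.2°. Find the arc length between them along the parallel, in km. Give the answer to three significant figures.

Arc length along a parallel = R cos φ · Δλ (with Δλ in radians).
= 6371 × cos 36.5° × (10.2° × π/180) = 6371 × 0.8039 × 0.1780 ≈ 912 km.

912 km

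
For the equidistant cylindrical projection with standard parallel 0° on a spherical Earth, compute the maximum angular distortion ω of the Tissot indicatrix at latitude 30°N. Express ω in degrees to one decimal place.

8.2°

In the plate carrée (x = Rλ, y = Rφ), meridians are true-scale (h = 1) and parallels are stretched by k = sec φ.
At 30°: h = 1.000, k = 1.155; principal scales a = 1.155, b = 1.000.
sin(ω/2) = (a − b)/(a + b) = 0.1547/2.155 = 0.07180, so ω = 2 arcsin(0.07180) ≈ 8.2°.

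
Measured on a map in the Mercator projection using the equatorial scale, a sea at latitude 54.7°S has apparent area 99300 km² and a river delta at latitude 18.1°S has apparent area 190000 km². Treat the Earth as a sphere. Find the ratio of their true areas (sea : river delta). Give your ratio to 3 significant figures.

Since Mercator area scale is 1/cos²φ, the true area equals the apparent area multiplied by cos²φ.
True area of sea: 99300 × cos²(54.7°) = 99300 × 0.3339 = 33160 km².
True area of river delta: 190000 × cos²(18.1°) = 190000 × 0.9035 = 171700 km².
Ratio = 33160 / 171700 ≈ 0.193.

0.193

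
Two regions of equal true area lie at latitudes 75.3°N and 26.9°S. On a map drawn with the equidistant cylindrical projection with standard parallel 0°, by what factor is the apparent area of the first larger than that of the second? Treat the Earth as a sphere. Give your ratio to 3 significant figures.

Plate carrée maps x = Rλ, y = Rφ. The meridian scale is h = 1 and the parallel scale is k = 1/cos φ = sec φ.
Areal scale at 75.3°: h·k = 1.000 × 3.941 = 3.941.
Areal scale at 26.9°: h·k = 1.000 × 1.121 = 1.121.
Ratio = 3.941/1.121 ≈ 3.51.

3.51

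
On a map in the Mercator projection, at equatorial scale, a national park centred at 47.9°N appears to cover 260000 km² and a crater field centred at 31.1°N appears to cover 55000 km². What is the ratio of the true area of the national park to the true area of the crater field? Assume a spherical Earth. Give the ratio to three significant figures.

Since Mercator area scale is 1/cos²φ, the true area equals the apparent area multiplied by cos²φ.
True area of national park: 260000 × cos²(47.9°) = 260000 × 0.4495 = 116900 km².
True area of crater field: 55000 × cos²(31.1°) = 55000 × 0.7332 = 40330 km².
Ratio = 116900 / 40330 ≈ 2.90.

2.90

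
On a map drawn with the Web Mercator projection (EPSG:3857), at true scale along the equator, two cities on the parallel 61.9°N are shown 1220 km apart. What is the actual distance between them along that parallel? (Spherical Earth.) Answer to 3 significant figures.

For Mercator, h = k = sec φ (a conformal cylindrical projection has a single point scale, 1/cos φ).
Along the parallel at 61.9°, map distances are exaggerated by k = sec 61.9° = 2.123.
True distance = 1220 / 2.123 = 1220 × cos 61.9° ≈ 575 km.

575 km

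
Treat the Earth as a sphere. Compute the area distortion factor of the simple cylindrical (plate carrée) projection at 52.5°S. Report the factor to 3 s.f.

In the plate carrée (x = Rλ, y = Rφ), meridians are true-scale (h = 1) and parallels are stretched by k = sec φ.
Areal scale = h·k = 1 × sec φ; at 52.5°, h = 1.000, k = 1.643, so h·k = 1.643.

1.64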